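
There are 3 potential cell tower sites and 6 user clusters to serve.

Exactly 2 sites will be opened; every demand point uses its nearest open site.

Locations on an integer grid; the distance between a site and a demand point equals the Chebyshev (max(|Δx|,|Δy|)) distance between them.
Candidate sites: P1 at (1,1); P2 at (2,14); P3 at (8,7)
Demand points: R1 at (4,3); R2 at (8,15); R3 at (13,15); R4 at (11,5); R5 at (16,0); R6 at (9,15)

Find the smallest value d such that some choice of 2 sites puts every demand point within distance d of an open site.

Open {P1, P3}.
  Farthest demand point is R2 at distance 8 (to P3); all others are ≤ 8.
With {P2, P3} the worst case is 8.
With {P1, P2} the worst case is 14.
No size-2 selection achieves below 8.

8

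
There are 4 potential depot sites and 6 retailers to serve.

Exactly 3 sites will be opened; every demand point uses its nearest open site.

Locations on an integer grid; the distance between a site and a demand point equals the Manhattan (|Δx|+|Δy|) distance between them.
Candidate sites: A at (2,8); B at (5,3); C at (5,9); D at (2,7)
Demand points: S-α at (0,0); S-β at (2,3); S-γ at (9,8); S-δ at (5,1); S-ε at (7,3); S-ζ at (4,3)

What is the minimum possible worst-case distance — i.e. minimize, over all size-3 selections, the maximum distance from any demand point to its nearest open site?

Open {A, B, C}.
  Farthest demand point is S-α at distance 8 (to B); all others are ≤ 8.
With {A, B, D} the worst case is 8.
With {B, C, D} the worst case is 8.
No size-3 selection achieves below 8.

8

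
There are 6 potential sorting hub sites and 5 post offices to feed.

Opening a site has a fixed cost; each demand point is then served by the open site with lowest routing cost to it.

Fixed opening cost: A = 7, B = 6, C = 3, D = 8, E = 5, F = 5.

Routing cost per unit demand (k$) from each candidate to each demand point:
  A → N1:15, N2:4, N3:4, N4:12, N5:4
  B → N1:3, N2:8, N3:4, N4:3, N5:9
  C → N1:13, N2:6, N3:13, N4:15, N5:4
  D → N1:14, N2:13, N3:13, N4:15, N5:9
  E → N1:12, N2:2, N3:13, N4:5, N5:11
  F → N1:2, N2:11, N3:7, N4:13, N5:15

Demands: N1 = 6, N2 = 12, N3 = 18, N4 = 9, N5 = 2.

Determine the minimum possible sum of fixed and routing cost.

Open {B, C, E, F}: assign each demand point to its cheapest open site.
  N1→F 6×2=12, N2→E 12×2=24, N3→B 18×4=72, N4→B 9×3=27, N5→C 2×4=8
  routing cost 143, fixed 19 → total 162.
Compare {B, C, E}: routing cost 149 + fixed 14 = 163.
Compare {A, B, E, F}: routing cost 143 + fixed 23 = 166.
Compare {A, B, E}: routing cost 149 + fixed 18 = 167.
All other subsets cost ≥ 163. Minimum total cost: 162.

162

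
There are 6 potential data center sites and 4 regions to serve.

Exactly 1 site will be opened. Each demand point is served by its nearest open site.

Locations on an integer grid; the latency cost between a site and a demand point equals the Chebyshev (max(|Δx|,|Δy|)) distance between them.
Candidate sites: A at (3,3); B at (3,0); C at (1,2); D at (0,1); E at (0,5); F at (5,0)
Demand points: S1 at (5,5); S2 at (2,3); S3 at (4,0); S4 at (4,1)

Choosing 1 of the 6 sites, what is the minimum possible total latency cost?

8

Open {A}.
  S1→A 2, S2→A 1, S3→A 3, S4→A 2  ⇒ total 8.
Compare {B}: total 10.
Compare {F}: total 10.
No size-1 selection does better; minimum is 8.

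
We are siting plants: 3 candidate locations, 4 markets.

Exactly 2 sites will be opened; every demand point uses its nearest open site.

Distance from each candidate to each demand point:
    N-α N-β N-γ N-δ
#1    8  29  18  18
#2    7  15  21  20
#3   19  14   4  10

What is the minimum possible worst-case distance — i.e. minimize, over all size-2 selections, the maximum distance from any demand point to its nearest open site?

14

Open {#1, #3}.
  Farthest demand point is N-β at distance 14 (to #3); all others are ≤ 14.
With {#2, #3} the worst case is 14.
With {#1, #2} the worst case is 18.
No size-2 selection achieves below 14.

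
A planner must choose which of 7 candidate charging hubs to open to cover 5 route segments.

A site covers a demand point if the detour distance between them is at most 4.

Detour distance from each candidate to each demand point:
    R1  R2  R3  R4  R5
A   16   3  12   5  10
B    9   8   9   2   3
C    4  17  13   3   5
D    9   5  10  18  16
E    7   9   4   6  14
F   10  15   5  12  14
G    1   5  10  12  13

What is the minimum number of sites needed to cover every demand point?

Coverage sets (demand points within 4 of each site):
  A: {R2}
  B: {R4, R5}
  C: {R1, R4}
  D: {}
  E: {R3}
  F: {}
  G: {R1}
No 3 sites suffice: every size-3 union leaves at least one demand point uncovered.
But {A, B, C, E} covers everything, so the minimum is 4.

4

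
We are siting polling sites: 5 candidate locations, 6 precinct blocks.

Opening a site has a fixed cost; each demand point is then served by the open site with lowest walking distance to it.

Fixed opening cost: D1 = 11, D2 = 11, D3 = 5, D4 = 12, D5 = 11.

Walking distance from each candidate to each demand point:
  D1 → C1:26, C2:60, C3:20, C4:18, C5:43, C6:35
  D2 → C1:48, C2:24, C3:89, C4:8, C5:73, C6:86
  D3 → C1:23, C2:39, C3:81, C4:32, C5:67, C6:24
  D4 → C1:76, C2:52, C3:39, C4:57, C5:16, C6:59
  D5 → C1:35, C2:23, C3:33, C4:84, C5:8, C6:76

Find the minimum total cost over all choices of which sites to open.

143

Open {D1, D3, D5}: assign each demand point to its cheapest open site.
  C1→D3 23, C2→D5 23, C3→D1 20, C4→D1 18, C5→D5 8, C6→D3 24
  walking distance 116, fixed 27 → total 143.
Compare {D1, D2, D3, D5}: walking distance 106 + fixed 38 = 144.
Compare {D2, D3, D5}: walking distance 119 + fixed 27 = 146.
Compare {D1, D5}: walking distance 130 + fixed 22 = 152.
All other subsets cost ≥ 144. Minimum total cost: 143.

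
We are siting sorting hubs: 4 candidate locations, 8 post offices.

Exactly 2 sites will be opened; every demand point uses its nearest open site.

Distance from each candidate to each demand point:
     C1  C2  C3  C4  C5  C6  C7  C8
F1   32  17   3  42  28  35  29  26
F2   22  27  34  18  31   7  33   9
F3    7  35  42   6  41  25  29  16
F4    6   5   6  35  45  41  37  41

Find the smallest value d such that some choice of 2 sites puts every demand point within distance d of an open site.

29

Open {F1, F2}.
  Farthest demand point is C7 at distance 29 (to F1); all others are ≤ 29.
With {F1, F3} the worst case is 29.
With {F2, F4} the worst case is 33.
No size-2 selection achieves below 29.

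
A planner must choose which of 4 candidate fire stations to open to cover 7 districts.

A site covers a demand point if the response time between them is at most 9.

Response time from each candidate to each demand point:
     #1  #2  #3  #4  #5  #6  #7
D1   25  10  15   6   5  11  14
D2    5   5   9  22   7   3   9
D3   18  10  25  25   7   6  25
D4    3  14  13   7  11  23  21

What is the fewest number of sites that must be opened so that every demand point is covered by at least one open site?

Coverage sets (demand points within 9 of each site):
  D1: {#4, #5}
  D2: {#1, #2, #3, #5, #6, #7}
  D3: {#5, #6}
  D4: {#1, #4}
No single site covers all 7 demand points.
But {D1, D2} covers everything, so the minimum is 2.

2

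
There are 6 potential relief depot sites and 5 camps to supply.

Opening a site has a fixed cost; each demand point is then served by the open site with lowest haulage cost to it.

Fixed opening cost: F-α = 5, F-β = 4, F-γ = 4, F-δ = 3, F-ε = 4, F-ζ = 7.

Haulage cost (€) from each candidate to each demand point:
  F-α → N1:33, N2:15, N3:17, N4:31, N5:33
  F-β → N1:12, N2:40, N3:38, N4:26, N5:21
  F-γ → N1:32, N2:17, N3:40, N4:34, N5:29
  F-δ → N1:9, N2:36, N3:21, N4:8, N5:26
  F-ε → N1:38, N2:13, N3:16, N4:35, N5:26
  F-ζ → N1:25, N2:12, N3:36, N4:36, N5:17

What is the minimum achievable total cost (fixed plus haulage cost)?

Open {F-δ, F-ε, F-ζ}: assign each demand point to its cheapest open site.
  N1→F-δ 9, N2→F-ζ 12, N3→F-ε 16, N4→F-δ 8, N5→F-ζ 17
  haulage cost 62, fixed 14 → total 76.
Compare {F-δ, F-ζ}: haulage cost 67 + fixed 10 = 77.
Compare {F-α, F-δ, F-ζ}: haulage cost 63 + fixed 15 = 78.
Compare {F-β, F-δ, F-ε}: haulage cost 67 + fixed 11 = 78.
All other subsets cost ≥ 77. Minimum total cost: 76.

76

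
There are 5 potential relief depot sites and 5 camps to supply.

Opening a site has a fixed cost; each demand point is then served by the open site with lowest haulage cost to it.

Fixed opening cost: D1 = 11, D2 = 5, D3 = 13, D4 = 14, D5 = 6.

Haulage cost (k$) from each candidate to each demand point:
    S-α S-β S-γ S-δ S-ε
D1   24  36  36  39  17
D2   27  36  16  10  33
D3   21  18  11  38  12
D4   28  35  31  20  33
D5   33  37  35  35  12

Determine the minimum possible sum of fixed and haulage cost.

90

Open {D2, D3}: assign each demand point to its cheapest open site.
  S-α→D3 21, S-β→D3 18, S-γ→D3 11, S-δ→D2 10, S-ε→D3 12
  haulage cost 72, fixed 18 → total 90.
Compare {D2, D3, D5}: haulage cost 72 + fixed 24 = 96.
Compare {D1, D2, D3}: haulage cost 72 + fixed 29 = 101.
Compare {D2, D3, D4}: haulage cost 72 + fixed 32 = 104.
All other subsets cost ≥ 96. Minimum total cost: 90.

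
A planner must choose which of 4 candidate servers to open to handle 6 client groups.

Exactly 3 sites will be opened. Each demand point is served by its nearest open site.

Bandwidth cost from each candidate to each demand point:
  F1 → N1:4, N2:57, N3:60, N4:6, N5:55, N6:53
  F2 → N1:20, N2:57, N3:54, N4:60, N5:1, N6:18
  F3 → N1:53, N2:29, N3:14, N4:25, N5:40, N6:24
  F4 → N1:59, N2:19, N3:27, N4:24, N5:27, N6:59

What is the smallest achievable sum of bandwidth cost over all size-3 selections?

72

Open {F1, F2, F3}.
  N1→F1 4, N2→F3 29, N3→F3 14, N4→F1 6, N5→F2 1, N6→F2 18  ⇒ total 72.
Compare {F1, F2, F4}: total 75.
Compare {F1, F3, F4}: total 94.
No size-3 selection does better; minimum is 72.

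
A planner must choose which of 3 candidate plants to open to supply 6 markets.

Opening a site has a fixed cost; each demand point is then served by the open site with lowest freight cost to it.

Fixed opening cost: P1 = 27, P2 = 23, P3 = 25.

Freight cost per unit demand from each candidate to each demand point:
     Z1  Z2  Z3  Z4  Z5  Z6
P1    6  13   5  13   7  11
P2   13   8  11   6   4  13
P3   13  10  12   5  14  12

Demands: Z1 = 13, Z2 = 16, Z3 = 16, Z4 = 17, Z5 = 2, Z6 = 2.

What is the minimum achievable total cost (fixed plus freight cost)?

468

Open {P1, P2}: assign each demand point to its cheapest open site.
  Z1→P1 13×6=78, Z2→P2 16×8=128, Z3→P1 16×5=80, Z4→P2 17×6=102, Z5→P2 2×4=8, Z6→P1 2×11=22
  freight cost 418, fixed 50 → total 468.
Compare {P1, P2, P3}: freight cost 401 + fixed 75 = 476.
Compare {P1, P3}: freight cost 439 + fixed 52 = 491.
Compare {P2}: freight cost 609 + fixed 23 = 632.
All other subsets cost ≥ 476. Minimum total cost: 468.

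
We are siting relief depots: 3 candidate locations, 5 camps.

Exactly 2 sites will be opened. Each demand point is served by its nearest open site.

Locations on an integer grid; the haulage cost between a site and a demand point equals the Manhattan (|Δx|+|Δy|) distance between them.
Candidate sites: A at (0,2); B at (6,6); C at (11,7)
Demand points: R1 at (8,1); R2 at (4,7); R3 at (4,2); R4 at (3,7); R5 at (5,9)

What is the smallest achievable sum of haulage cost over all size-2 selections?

22

Open {A, B}.
  R1→B 7, R2→B 3, R3→A 4, R4→B 4, R5→B 4  ⇒ total 22.
Compare {B, C}: total 24.
Compare {A, C}: total 36.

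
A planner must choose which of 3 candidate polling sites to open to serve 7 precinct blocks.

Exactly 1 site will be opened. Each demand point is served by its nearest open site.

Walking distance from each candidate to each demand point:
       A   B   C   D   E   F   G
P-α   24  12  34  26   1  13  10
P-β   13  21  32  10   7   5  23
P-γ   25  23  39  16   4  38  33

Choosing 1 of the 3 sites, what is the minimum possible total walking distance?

111

Open {P-β}.
  A→P-β 13, B→P-β 21, C→P-β 32, D→P-β 10, E→P-β 7, F→P-β 5, G→P-β 23  ⇒ total 111.
Compare {P-α}: total 120.
Compare {P-γ}: total 178.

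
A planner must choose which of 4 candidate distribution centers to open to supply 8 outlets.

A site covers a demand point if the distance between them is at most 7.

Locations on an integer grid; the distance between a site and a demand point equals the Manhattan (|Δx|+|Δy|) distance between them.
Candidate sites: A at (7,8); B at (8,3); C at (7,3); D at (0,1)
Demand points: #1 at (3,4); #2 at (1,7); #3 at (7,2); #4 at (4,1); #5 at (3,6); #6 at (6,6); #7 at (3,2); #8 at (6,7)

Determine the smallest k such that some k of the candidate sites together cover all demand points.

Coverage sets (demand points within 7 of each site):
  A: {#2, #3, #5, #6, #8}
  B: {#1, #3, #4, #6, #7, #8}
  C: {#1, #3, #4, #5, #6, #7, #8}
  D: {#1, #2, #4, #7}
No single site covers all 8 demand points.
But {A, B} covers everything, so the minimum is 2.

2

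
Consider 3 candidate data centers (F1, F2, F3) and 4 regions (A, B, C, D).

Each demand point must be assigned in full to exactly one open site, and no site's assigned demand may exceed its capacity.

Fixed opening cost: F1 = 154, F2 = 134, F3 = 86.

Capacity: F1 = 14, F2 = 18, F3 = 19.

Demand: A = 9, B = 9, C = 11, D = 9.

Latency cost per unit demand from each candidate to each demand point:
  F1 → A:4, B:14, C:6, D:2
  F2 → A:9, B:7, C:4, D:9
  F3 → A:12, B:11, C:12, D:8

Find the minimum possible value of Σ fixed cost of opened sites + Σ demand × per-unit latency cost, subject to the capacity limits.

625

Open {F1, F2, F3}; cheapest assignment that respects the capacities:
  F1 (cap 14, load 9): A — cost 9×4 = 36
  F2 (cap 18, load 11): C — cost 11×4 = 44
  F3 (cap 19, load 18): B, D — cost 9×11 + 9×8 = 171
  Shipping 251, fixed 374 → total 625.
  Any other capacity-feasible assignment to {F1, F2, F3} ships for at least 251.
Total demand is 38 and no other set of sites has combined capacity ≥ 38, so {F1, F2, F3} is the only feasible choice of open sites. Minimum: 625.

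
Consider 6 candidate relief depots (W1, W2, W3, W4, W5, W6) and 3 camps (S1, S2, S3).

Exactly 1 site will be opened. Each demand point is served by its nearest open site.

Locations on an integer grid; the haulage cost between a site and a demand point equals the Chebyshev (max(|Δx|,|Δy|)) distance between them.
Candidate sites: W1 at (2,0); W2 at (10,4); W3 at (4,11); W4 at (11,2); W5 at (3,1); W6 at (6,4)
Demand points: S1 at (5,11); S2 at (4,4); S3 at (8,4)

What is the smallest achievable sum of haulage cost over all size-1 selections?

11

Open {W6}.
  S1→W6 7, S2→W6 2, S3→W6 2  ⇒ total 11.
Compare {W2}: total 15.
Compare {W3}: total 15.
No size-1 selection does better; minimum is 11.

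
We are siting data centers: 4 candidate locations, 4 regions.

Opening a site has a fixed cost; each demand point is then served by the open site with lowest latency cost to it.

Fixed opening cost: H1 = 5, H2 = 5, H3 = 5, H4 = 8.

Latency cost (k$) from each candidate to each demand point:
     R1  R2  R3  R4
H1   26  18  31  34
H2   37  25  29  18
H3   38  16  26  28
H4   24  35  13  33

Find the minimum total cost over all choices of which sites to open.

Open {H2, H3, H4}: assign each demand point to its cheapest open site.
  R1→H4 24, R2→H3 16, R3→H4 13, R4→H2 18
  latency cost 71, fixed 18 → total 89.
Compare {H1, H2, H4}: latency cost 73 + fixed 18 = 91.
Compare {H2, H4}: latency cost 80 + fixed 13 = 93.
Compare {H3, H4}: latency cost 81 + fixed 13 = 94.
All other subsets cost ≥ 91. Minimum total cost: 89.

89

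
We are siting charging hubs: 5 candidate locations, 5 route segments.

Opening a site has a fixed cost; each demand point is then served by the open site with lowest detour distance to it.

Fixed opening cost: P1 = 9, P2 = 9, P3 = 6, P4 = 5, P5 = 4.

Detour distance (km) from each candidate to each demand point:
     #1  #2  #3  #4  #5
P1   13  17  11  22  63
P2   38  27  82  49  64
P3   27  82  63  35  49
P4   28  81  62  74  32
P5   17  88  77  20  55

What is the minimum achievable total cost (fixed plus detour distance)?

Open {P1, P4}: assign each demand point to its cheapest open site.
  #1→P1 13, #2→P1 17, #3→P1 11, #4→P1 22, #5→P4 32
  detour distance 95, fixed 14 → total 109.
Compare {P1, P4, P5}: detour distance 93 + fixed 18 = 111.
Compare {P1, P3, P4}: detour distance 95 + fixed 20 = 115.
Compare {P1, P3, P4, P5}: detour distance 93 + fixed 24 = 117.
All other subsets cost ≥ 111. Minimum total cost: 109.

109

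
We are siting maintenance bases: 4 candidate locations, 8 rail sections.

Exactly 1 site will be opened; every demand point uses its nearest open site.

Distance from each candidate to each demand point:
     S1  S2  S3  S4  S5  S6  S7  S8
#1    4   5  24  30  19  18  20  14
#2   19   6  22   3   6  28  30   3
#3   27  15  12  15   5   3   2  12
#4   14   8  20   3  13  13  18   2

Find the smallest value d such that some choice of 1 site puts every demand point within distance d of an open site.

20

Open {#4}.
  Farthest demand point is S3 at distance 20 (to #4); all others are ≤ 20.
With {#3} the worst case is 27.
With {#1} the worst case is 30.
No size-1 selection achieves below 20.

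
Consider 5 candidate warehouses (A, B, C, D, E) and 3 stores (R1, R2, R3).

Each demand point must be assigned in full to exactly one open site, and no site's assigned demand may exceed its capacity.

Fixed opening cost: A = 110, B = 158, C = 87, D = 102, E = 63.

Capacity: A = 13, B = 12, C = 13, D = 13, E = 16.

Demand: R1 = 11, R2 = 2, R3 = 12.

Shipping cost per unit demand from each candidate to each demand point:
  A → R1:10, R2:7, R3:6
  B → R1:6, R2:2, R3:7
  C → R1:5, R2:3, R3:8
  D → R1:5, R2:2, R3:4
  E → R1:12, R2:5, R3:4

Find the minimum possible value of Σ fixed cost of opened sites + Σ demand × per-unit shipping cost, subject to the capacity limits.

259

Open {C, E}; cheapest assignment that respects the capacities:
  C (cap 13, load 13): R1, R2 — cost 11×5 + 2×3 = 61
  E (cap 16, load 12): R3 — cost 12×4 = 48
  Shipping 109, fixed 150 → total 259.
  Any other capacity-feasible assignment to {C, E} ships for at least 109.
Compare {D, E}: its best feasible assignment gives total 272.
Compare {C, D}: its best feasible assignment gives total 298.
Every other set of open sites that can feasibly serve all demand totals ≥ 272 even under its best assignment. Minimum: 259.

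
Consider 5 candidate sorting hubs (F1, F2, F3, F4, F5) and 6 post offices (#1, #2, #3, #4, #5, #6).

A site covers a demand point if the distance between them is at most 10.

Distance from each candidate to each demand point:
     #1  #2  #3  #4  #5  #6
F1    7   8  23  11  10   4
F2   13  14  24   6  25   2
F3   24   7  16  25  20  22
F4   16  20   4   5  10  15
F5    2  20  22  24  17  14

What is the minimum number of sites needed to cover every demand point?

2

Coverage sets (demand points within 10 of each site):
  F1: {#1, #2, #5, #6}
  F2: {#4, #6}
  F3: {#2}
  F4: {#3, #4, #5}
  F5: {#1}
No single site covers all 6 demand points.
But {F1, F4} covers everything, so the minimum is 2.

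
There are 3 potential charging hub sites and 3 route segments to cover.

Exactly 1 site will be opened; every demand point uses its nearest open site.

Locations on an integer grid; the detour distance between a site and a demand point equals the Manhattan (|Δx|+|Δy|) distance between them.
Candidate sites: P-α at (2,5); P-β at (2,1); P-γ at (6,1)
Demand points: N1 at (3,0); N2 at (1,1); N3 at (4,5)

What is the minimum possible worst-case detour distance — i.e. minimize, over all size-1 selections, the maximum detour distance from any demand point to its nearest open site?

6

Open {P-α}.
  Farthest demand point is N1 at detour distance 6 (to P-α); all others are ≤ 6.
With {P-β} the worst case is 6.
With {P-γ} the worst case is 6.
No size-1 selection achieves below 6.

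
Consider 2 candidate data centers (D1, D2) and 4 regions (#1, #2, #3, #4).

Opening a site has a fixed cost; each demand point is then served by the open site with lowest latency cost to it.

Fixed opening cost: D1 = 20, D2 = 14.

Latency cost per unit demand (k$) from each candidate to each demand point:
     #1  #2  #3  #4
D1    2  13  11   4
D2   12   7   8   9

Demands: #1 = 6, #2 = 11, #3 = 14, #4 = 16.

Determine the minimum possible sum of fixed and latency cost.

299

Open {D1, D2}: assign each demand point to its cheapest open site.
  #1→D1 6×2=12, #2→D2 11×7=77, #3→D2 14×8=112, #4→D1 16×4=64
  latency cost 265, fixed 34 → total 299.
Compare {D1}: latency cost 373 + fixed 20 = 393.
Compare {D2}: latency cost 405 + fixed 14 = 419.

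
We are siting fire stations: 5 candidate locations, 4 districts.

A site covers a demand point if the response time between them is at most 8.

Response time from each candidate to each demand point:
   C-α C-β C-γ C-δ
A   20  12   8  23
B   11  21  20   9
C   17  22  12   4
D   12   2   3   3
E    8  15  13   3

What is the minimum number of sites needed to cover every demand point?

2

Coverage sets (demand points within 8 of each site):
  A: {C-γ}
  B: {}
  C: {C-δ}
  D: {C-β, C-γ, C-δ}
  E: {C-α, C-δ}
No single site covers all 4 demand points.
But {D, E} covers everything, so the minimum is 2.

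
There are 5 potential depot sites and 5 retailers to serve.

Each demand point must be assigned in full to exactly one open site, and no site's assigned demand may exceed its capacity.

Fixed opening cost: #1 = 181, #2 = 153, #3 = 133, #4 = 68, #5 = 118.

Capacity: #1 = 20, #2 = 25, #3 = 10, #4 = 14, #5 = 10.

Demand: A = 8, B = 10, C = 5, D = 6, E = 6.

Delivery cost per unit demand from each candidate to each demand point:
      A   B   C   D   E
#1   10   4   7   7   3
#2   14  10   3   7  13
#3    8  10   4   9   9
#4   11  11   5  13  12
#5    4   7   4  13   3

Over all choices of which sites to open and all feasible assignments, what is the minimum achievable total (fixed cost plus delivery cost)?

Open {#2, #4}; cheapest assignment that respects the capacities:
  #2 (cap 25, load 21): B, C, D — cost 10×10 + 5×3 + 6×7 = 157
  #4 (cap 14, load 14): A, E — cost 8×11 + 6×12 = 160
  Shipping 317, fixed 221 → total 538.
  Any other capacity-feasible assignment to {#2, #4} ships for at least 317.
Compare {#1, #4, #5}: its best feasible assignment gives total 560.
Compare {#1, #2}: its best feasible assignment gives total 561.
Every other set of open sites that can feasibly serve all demand totals ≥ 560 even under its best assignment. Minimum: 538.

538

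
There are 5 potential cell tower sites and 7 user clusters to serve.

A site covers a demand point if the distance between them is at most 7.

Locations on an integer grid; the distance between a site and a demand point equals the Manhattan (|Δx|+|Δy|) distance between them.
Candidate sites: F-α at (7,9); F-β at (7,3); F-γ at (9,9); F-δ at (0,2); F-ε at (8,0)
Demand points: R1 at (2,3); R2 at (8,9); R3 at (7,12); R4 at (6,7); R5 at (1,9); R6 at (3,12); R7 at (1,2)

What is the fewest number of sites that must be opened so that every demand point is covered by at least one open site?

2

Coverage sets (demand points within 7 of each site):
  F-α: {R2, R3, R4, R5, R6}
  F-β: {R1, R2, R4, R7}
  F-γ: {R2, R3, R4}
  F-δ: {R1, R7}
  F-ε: {}
No single site covers all 7 demand points.
But {F-α, F-β} covers everything, so the minimum is 2.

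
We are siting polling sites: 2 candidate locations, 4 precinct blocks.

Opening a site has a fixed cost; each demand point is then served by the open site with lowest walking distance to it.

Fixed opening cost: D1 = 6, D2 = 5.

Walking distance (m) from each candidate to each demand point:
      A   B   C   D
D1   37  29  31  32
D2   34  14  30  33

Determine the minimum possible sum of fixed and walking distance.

Open {D2}: assign each demand point to its cheapest open site.
  A→D2 34, B→D2 14, C→D2 30, D→D2 33
  walking distance 111, fixed 5 → total 116.
Compare {D1, D2}: walking distance 110 + fixed 11 = 121.
Compare {D1}: walking distance 129 + fixed 6 = 135.

116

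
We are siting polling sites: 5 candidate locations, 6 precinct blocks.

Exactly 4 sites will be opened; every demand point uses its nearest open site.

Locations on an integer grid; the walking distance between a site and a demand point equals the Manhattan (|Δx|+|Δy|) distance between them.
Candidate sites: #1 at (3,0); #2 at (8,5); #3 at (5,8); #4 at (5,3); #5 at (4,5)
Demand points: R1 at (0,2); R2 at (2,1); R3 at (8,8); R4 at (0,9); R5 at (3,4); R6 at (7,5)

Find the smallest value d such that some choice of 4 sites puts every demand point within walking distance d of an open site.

6

Open {#1, #2, #3, #4}.
  Farthest demand point is R4 at walking distance 6 (to #3); all others are ≤ 6.
With {#1, #2, #3, #5} the worst case is 6.
With {#1, #3, #4, #5} the worst case is 6.
No size-4 selection achieves below 6.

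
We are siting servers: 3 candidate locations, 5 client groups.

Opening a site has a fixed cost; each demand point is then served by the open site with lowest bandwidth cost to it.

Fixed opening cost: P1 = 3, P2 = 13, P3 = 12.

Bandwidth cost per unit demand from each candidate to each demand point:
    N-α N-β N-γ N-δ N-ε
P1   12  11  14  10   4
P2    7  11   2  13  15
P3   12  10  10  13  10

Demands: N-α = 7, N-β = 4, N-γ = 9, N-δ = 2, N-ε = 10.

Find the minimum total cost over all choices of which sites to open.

187

Open {P1, P2}: assign each demand point to its cheapest open site.
  N-α→P2 7×7=49, N-β→P1 4×11=44, N-γ→P2 9×2=18, N-δ→P1 2×10=20, N-ε→P1 10×4=40
  bandwidth cost 171, fixed 16 → total 187.
Compare {P1, P2, P3}: bandwidth cost 167 + fixed 28 = 195.
Compare {P2, P3}: bandwidth cost 233 + fixed 25 = 258.
Compare {P1, P3}: bandwidth cost 274 + fixed 15 = 289.
All other subsets cost ≥ 195. Minimum total cost: 187.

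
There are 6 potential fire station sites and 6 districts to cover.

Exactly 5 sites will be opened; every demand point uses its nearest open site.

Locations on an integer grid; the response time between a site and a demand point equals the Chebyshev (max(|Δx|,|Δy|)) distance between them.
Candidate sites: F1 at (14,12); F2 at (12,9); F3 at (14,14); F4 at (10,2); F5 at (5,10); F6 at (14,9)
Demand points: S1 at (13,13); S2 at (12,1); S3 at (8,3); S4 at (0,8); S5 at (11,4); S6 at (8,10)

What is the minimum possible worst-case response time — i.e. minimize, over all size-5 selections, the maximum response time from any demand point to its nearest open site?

Open {F1, F2, F3, F4, F5}.
  Farthest demand point is S4 at response time 5 (to F5); all others are ≤ 5.
With {F1, F2, F4, F5, F6} the worst case is 5.
With {F1, F3, F4, F5, F6} the worst case is 5.
No size-5 selection achieves below 5.

5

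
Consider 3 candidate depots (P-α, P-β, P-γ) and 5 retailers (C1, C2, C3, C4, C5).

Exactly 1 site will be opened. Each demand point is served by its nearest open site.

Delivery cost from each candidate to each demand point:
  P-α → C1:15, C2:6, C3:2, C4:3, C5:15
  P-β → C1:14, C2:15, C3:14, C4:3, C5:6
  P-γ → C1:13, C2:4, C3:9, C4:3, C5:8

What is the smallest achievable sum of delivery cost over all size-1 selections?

37

Open {P-γ}.
  C1→P-γ 13, C2→P-γ 4, C3→P-γ 9, C4→P-γ 3, C5→P-γ 8  ⇒ total 37.
Compare {P-α}: total 41.
Compare {P-β}: total 52.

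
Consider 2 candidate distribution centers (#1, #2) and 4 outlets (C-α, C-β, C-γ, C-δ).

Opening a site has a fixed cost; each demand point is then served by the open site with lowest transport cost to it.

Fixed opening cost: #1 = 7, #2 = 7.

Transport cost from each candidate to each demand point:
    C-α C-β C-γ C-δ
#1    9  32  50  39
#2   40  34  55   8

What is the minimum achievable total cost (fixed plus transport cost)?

Open {#1, #2}: assign each demand point to its cheapest open site.
  C-α→#1 9, C-β→#1 32, C-γ→#1 50, C-δ→#2 8
  transport cost 99, fixed 14 → total 113.
Compare {#1}: transport cost 130 + fixed 7 = 137.
Compare {#2}: transport cost 137 + fixed 7 = 144.

113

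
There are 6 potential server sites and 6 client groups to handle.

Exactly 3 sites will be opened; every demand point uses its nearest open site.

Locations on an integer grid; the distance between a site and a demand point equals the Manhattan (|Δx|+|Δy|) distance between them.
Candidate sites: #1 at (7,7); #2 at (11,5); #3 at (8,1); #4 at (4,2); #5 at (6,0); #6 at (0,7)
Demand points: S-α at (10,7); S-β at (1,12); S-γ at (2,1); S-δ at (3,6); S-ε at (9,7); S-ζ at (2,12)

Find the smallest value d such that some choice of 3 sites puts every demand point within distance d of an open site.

7

Open {#1, #3, #6}.
  Farthest demand point is S-ζ at distance 7 (to #6); all others are ≤ 7.
With {#1, #4, #6} the worst case is 7.
With {#1, #5, #6} the worst case is 7.
No size-3 selection achieves below 7.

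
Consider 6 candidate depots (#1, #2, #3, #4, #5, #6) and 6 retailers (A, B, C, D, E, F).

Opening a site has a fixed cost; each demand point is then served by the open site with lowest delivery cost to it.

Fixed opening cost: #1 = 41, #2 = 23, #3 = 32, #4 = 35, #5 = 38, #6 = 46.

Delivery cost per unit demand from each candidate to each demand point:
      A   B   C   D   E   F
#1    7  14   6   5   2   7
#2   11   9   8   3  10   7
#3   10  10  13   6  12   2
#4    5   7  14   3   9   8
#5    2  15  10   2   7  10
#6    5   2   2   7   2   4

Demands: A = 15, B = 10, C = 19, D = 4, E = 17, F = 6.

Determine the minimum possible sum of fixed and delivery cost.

238

Open {#5, #6}: assign each demand point to its cheapest open site.
  A→#5 15×2=30, B→#6 10×2=20, C→#6 19×2=38, D→#5 4×2=8, E→#6 17×2=34, F→#6 6×4=24
  delivery cost 154, fixed 84 → total 238.
Compare {#3, #5, #6}: delivery cost 142 + fixed 116 = 258.
Compare {#2, #5, #6}: delivery cost 154 + fixed 107 = 261.
Compare {#6}: delivery cost 219 + fixed 46 = 265.
All other subsets cost ≥ 258. Minimum total cost: 238.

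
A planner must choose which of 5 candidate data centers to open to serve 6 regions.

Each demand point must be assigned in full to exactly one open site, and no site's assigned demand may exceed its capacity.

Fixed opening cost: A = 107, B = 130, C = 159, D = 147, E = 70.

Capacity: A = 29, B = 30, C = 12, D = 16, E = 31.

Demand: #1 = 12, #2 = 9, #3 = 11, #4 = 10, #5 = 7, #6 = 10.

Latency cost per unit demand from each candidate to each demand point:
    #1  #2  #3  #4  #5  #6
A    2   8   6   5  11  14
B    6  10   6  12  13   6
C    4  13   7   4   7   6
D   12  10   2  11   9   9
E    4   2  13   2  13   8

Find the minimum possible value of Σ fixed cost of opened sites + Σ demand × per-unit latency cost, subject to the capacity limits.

503

Open {B, E}; cheapest assignment that respects the capacities:
  B (cap 30, load 28): #3, #5, #6 — cost 11×6 + 7×13 + 10×6 = 217
  E (cap 31, load 31): #1, #2, #4 — cost 12×4 + 9×2 + 10×2 = 86
  Shipping 303, fixed 200 → total 503.
  Any other capacity-feasible assignment to {B, E} ships for at least 303.
Compare {A, E}: its best feasible assignment gives total 516.
Compare {A, D, E}: its best feasible assignment gives total 565.
Every other set of open sites that can feasibly serve all demand totals ≥ 516 even under its best assignment. Minimum: 503.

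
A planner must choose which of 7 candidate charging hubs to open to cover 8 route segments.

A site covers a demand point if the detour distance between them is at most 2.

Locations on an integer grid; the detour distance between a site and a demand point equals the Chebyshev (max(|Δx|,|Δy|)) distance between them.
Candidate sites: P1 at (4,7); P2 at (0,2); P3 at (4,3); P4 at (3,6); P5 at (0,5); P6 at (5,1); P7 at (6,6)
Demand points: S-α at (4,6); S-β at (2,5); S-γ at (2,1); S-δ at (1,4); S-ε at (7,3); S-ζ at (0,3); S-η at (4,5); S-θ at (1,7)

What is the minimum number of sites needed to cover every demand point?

3

Coverage sets (demand points within 2 of each site):
  P1: {S-α, S-β, S-η}
  P2: {S-γ, S-δ, S-ζ}
  P3: {S-β, S-γ, S-η}
  P4: {S-α, S-β, S-δ, S-η, S-θ}
  P5: {S-β, S-δ, S-ζ, S-θ}
  P6: {S-ε}
  P7: {S-α, S-η}
No 2 sites suffice: every size-2 union leaves at least one demand point uncovered.
But {P2, P4, P6} covers everything, so the minimum is 3.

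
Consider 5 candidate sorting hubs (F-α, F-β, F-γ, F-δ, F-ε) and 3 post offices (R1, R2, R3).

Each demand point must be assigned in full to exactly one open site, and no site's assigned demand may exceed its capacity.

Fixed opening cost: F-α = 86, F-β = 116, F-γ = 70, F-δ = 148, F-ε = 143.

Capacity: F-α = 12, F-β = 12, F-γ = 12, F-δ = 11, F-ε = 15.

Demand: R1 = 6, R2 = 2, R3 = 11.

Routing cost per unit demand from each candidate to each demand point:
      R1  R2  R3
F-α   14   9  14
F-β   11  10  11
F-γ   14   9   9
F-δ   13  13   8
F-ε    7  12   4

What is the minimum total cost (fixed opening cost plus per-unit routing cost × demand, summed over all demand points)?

Open {F-α, F-γ}; cheapest assignment that respects the capacities:
  F-α (cap 12, load 8): R1, R2 — cost 6×14 + 2×9 = 102
  F-γ (cap 12, load 11): R3 — cost 11×9 = 99
  Shipping 201, fixed 156 → total 357.
  Any other capacity-feasible assignment to {F-α, F-γ} ships for at least 201.
Compare {F-γ, F-ε}: its best feasible assignment gives total 359.
Compare {F-β, F-γ}: its best feasible assignment gives total 371.
Every other set of open sites that can feasibly serve all demand totals ≥ 359 even under its best assignment. Minimum: 357.

357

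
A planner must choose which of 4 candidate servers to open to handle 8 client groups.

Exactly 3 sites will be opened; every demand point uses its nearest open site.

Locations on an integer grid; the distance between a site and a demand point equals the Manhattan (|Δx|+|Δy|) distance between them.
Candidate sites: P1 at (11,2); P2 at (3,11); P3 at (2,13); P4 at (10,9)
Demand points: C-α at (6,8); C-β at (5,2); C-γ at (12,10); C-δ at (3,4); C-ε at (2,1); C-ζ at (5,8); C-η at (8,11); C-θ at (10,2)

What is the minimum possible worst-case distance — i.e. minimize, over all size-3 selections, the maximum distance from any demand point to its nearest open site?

Open {P1, P2, P3}.
  Farthest demand point is C-ε at distance 10 (to P1); all others are ≤ 10.
With {P1, P2, P4} the worst case is 10.
With {P1, P3, P4} the worst case is 10.
No size-3 selection achieves below 10.

10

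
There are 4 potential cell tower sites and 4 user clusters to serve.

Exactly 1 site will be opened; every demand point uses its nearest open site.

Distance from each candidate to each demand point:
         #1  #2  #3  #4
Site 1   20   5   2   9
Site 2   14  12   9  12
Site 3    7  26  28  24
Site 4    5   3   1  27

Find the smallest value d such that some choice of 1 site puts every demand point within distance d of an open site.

Open {Site 2}.
  Farthest demand point is #1 at distance 14 (to Site 2); all others are ≤ 14.
With {Site 1} the worst case is 20.
With {Site 4} the worst case is 27.
No size-1 selection achieves below 14.

14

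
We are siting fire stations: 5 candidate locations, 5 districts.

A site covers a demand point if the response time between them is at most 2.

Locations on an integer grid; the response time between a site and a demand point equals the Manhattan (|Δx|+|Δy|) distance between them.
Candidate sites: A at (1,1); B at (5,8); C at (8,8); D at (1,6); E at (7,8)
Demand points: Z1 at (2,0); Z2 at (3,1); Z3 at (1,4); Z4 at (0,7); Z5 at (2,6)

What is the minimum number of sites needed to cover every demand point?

Coverage sets (demand points within 2 of each site):
  A: {Z1, Z2}
  B: {}
  C: {}
  D: {Z3, Z4, Z5}
  E: {}
No single site covers all 5 demand points.
But {A, D} covers everything, so the minimum is 2.

2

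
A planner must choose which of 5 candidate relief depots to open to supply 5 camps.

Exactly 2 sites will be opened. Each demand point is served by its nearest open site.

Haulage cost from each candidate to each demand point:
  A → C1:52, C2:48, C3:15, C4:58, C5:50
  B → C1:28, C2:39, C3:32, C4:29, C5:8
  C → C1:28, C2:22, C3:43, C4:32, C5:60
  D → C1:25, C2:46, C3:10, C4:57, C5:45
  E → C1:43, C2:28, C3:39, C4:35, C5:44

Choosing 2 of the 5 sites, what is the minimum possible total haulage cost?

111

Open {B, D}.
  C1→D 25, C2→B 39, C3→D 10, C4→B 29, C5→B 8  ⇒ total 111.
Compare {A, B}: total 119.
Compare {B, C}: total 119.
No size-2 selection does better; minimum is 111.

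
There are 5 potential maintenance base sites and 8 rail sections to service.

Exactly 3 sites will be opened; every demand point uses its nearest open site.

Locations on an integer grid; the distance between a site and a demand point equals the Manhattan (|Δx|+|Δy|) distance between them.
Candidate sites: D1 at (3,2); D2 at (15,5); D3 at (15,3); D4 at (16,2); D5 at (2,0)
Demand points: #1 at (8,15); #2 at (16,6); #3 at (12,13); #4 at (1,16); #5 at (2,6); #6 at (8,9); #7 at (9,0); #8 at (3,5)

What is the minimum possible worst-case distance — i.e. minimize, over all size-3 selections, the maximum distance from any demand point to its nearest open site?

Open {D1, D2, D3}.
  Farthest demand point is #1 at distance 17 (to D2); all others are ≤ 17.
With {D1, D2, D4} the worst case is 17.
With {D1, D2, D5} the worst case is 17.
No size-3 selection achieves below 17.

17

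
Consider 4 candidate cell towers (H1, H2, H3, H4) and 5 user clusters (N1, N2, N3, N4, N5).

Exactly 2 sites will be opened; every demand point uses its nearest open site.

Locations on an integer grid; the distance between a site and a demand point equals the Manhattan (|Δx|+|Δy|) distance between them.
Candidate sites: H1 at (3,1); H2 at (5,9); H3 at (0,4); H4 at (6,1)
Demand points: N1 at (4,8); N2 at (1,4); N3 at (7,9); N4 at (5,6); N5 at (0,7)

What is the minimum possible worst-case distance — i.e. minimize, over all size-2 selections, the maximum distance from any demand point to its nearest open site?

3

Open {H2, H3}.
  Farthest demand point is N4 at distance 3 (to H2); all others are ≤ 3.
With {H1, H2} the worst case is 7.
With {H2, H4} the worst case is 8.
No size-2 selection achieves below 3.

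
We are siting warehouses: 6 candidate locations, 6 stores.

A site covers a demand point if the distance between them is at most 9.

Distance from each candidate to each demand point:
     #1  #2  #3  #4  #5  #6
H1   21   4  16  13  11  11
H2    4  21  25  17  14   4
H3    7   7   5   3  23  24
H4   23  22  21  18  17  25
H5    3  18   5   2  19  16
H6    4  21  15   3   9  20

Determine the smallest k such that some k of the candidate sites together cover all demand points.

Coverage sets (demand points within 9 of each site):
  H1: {#2}
  H2: {#1, #6}
  H3: {#1, #2, #3, #4}
  H4: {}
  H5: {#1, #3, #4}
  H6: {#1, #4, #5}
No 2 sites suffice: every size-2 union leaves at least one demand point uncovered.
But {H2, H3, H6} covers everything, so the minimum is 3.

3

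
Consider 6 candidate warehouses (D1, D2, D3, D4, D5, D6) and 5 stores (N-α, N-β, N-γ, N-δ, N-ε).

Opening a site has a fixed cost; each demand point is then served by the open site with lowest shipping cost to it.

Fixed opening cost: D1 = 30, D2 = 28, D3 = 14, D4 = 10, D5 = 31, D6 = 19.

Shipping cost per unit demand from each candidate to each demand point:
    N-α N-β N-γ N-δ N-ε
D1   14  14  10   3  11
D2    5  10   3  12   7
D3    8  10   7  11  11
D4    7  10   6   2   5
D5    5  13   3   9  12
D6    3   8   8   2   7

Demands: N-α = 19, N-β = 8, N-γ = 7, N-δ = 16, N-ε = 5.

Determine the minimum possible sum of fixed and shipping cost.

249

Open {D4, D6}: assign each demand point to its cheapest open site.
  N-α→D6 19×3=57, N-β→D6 8×8=64, N-γ→D4 7×6=42, N-δ→D4 16×2=32, N-ε→D4 5×5=25
  shipping cost 220, fixed 29 → total 249.
Compare {D2, D6}: shipping cost 209 + fixed 47 = 256.
Compare {D2, D4, D6}: shipping cost 199 + fixed 57 = 256.
Compare {D5, D6}: shipping cost 209 + fixed 50 = 259.
All other subsets cost ≥ 256. Minimum total cost: 249.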